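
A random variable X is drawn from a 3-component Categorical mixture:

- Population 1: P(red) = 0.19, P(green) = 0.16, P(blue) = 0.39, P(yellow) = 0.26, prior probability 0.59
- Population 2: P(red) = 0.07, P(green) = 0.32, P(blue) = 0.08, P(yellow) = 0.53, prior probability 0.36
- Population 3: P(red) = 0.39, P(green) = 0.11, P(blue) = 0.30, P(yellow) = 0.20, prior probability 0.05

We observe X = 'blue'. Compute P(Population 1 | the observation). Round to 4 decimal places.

0.8401

Apply Bayes' rule: the posterior for each component is proportional to its prior times its likelihood at x.
Component likelihoods at x = 'blue':
  p_1 = P(blue | comp) = 0.39
  p_2 = P(blue | comp) = 0.08
  p_3 = P(blue | comp) = 0.30
Prior × likelihood for each component:
  w_1·p_1 = 0.59 × 0.39 = 0.2301
  w_2·p_2 = 0.36 × 0.08 = 0.0288
  w_3·p_3 = 0.05 × 0.3 = 0.015
Marginal: 0.2301 + 0.0288 + 0.015 = 0.2739
P(Population 1 | the observation) ≈ 0.8401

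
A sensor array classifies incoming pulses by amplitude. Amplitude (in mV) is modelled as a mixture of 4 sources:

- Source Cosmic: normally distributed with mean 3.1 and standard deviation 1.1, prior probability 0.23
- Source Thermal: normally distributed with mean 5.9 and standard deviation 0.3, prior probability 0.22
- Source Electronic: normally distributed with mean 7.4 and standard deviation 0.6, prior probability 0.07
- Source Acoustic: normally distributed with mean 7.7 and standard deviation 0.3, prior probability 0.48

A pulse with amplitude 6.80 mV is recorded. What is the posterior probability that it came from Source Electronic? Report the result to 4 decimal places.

By Bayes' theorem, P(k | x) = π_k f_k(x) / Σ_j π_j f_j(x).
Normal densities:
  L_Cosmic = 0.00126678
  L_Thermal = 0.0147728
  L_Electronic = 0.403285
  L_Acoustic = 0.0147728
Unnormalised posteriors:
  π_Cosmic·L_Cosmic = 0.23 × 0.00126678 = 0.00029136
  π_Thermal·L_Thermal = 0.22 × 0.0147728 = 0.00325002
  π_Electronic·L_Electronic = 0.07 × 0.403285 = 0.0282299
  π_Acoustic·L_Acoustic = 0.48 × 0.0147728 = 0.00709096
Denominator: 0.00029136 + 0.00325002 + 0.0282299 + 0.00709096 = 0.0388623
Responsibility of Source Electronic: 0.0282299 / 0.0388623 ≈ 0.7264

0.7264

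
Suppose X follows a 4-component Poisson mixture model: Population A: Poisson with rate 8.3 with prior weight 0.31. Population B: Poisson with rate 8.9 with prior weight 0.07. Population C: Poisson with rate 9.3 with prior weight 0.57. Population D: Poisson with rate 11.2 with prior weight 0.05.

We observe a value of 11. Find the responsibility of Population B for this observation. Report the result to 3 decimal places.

0.069

Apply Bayes' rule: the posterior for each component is proportional to its prior times its likelihood at x.
Evaluate each component's likelihood at the observed value:
  p_A = e^(−8.3)·8.3^11/11! = 0.0801787
  p_B = e^(−8.9)·8.9^11/11! = 0.094823
  p_C = e^(−9.3)·9.3^11/11! = 0.10309
  p_D = e^(−11.2)·11.2^11/11! = 0.119164
Unnormalised posteriors:
  π_A·p_A = 0.31 × 0.0801787 = 0.0248554
  π_B·p_B = 0.07 × 0.094823 = 0.00663761
  π_C·p_C = 0.57 × 0.10309 = 0.0587615
  π_D·p_D = 0.05 × 0.119164 = 0.00595819
Sum: 0.0248554 + 0.00663761 + 0.0587615 + 0.00595819 = 0.0962127
P(Population B | the observation) ≈ 0.069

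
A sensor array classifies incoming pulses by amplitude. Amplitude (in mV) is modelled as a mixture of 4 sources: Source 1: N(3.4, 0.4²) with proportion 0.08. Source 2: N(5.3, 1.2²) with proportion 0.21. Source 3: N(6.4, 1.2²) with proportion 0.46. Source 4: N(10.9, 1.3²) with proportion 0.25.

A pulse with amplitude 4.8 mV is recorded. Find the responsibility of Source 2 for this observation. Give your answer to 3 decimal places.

P(component k | x) = π_k·f_k(x) / marginal(x), where marginal(x) = Σ_j π_j·f_j(x).
Normal densities:
  L_1 = 0.00218171
  L_2 = 0.30481
  L_3 = 0.136675
  L_4 = 5.08011e-06
Prior × likelihood for each component:
  π_1·L_1 = 0.08 × 0.00218171 = 0.000174537
  π_2·L_2 = 0.21 × 0.30481 = 0.0640102
  π_3·L_3 = 0.46 × 0.136675 = 0.0628705
  π_4·L_4 = 0.25 × 5.08011e-06 = 1.27003e-06
Sum: 0.000174537 + 0.0640102 + 0.0628705 + 1.27003e-06 = 0.127056
P(Source 2 | 4.8 mV) ≈ 0.504

0.504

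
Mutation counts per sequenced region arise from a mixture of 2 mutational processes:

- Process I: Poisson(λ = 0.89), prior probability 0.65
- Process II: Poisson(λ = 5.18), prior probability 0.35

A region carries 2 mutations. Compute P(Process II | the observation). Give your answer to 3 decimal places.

By Bayes' theorem, P(k | x) = P(Z=k) f_k(x) / Σ_j P(Z=j) f_j(x).
Evaluate each component's likelihood at the observed value:
  p_I = 0.16264
  p_II = 0.0755065
Weight by the priors:
  P(Z=I)·p_I = 0.65 × 0.16264 = 0.105716
  P(Z=II)·p_II = 0.35 × 0.0755065 = 0.0264273
Evidence: 0.105716 + 0.0264273 = 0.132143
P(Process II | data) ≈ 0.200

0.200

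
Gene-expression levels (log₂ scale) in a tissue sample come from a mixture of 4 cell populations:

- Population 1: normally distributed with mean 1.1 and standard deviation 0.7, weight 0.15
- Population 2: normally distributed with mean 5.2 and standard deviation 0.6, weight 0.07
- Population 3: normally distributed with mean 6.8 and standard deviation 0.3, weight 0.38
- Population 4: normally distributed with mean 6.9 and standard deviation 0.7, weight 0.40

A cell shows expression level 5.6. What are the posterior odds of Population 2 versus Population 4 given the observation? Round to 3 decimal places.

0.917

Only the two components matter; the odds are (π_i f_i(x)) / (π_j f_j(x)).
Component likelihoods at x = 5.6:
  f_1 = (1/(0.7·√(2π)))·exp(−(5.6−1.1)²/(2·0.7²)) = 0.569918·exp(-20.66327) = 6.0516e-10
  f_2 = (1/(0.6·√(2π)))·exp(−(5.6−5.2)²/(2·0.6²)) = 0.664904·exp(-0.22222) = 0.532413
  f_3 = (1/(0.3·√(2π)))·exp(−(5.6−6.8)²/(2·0.3²)) = 1.329808·exp(-8.00000) = 0.000446101
  f_4 = (1/(0.7·√(2π)))·exp(−(5.6−6.9)²/(2·0.7²)) = 0.569918·exp(-1.72449) = 0.101596
Posterior odds = (π_2·f_2) / (π_4·f_4) = (0.07·0.532413) / (0.40·0.101596) = 0.0372689 / 0.0406383 ≈ 0.917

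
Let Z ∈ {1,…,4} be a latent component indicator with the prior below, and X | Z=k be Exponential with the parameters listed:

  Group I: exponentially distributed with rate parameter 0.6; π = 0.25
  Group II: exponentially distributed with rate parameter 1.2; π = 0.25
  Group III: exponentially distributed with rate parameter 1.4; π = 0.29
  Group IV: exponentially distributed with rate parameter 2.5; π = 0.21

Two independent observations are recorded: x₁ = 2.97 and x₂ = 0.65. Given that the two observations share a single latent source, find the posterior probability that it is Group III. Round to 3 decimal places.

Apply Bayes' rule: the posterior for each component is proportional to its prior times its likelihood at x.
Since both observations come from the same component, the likelihood for component k is f_k(x₁)·f_k(x₂).
  L_I = [0.100981] × [0.406234] = 0.0410218
  L_II = [0.0339904] × [0.550087] = 0.0186977
  L_III = [0.0218943] × [0.563534] = 0.0123382
  L_IV = [0.0014904] × [0.492279] = 0.000733694
Unnormalised posteriors:
  w_I·L_I = 0.25 × 0.0410218 = 0.0102555
  w_II·L_II = 0.25 × 0.0186977 = 0.00467442
  w_III·L_III = 0.29 × 0.0123382 = 0.00357808
  w_IV·L_IV = 0.21 × 0.000733694 = 0.000154076
Sum: 0.0102555 + 0.00467442 + 0.00357808 + 0.000154076 = 0.018662
P(Group III | x) ≈ 0.192

0.192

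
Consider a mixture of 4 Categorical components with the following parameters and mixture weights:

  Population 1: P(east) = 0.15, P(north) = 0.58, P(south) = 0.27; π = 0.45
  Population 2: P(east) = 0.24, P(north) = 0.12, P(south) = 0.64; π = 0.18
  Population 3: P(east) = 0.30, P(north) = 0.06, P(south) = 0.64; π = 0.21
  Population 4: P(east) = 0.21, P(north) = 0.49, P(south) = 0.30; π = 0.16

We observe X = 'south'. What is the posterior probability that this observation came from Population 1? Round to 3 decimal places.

0.290

Apply Bayes' rule: the posterior for each component is proportional to its prior times its likelihood at x.
Component likelihoods at x = 'south':
  p_1 = 0.27
  p_2 = 0.64
  p_3 = 0.64
  p_4 = 0.3
Unnormalised posteriors:
  π_1·p_1 = 0.45 × 0.27 = 0.1215
  π_2·p_2 = 0.18 × 0.64 = 0.1152
  π_3·p_3 = 0.21 × 0.64 = 0.1344
  π_4·p_4 = 0.16 × 0.3 = 0.048
Marginal: 0.1215 + 0.1152 + 0.1344 + 0.048 = 0.4191
So the posterior for Population 1 is 0.1215 / 0.4191 ≈ 0.290.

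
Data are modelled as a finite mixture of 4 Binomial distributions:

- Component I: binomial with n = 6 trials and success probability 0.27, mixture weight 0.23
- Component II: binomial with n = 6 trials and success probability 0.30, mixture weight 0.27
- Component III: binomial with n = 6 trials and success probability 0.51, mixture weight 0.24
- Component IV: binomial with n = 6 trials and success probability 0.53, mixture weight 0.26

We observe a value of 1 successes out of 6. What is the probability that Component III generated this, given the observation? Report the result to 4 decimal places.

0.1044

Posterior ∝ prior × likelihood, so P(k | x) ∝ w_k f_k(x); normalise over all components.
Binomial probabilities:
  p_I = 0.335838
  p_II = 0.302526
  p_III = 0.0864374
  p_IV = 0.0729317
Weight by the priors:
  w_I·p_I = 0.23 × 0.335838 = 0.0772426
  w_II·p_II = 0.27 × 0.302526 = 0.081682
  w_III·p_III = 0.24 × 0.0864374 = 0.020745
  w_IV·p_IV = 0.26 × 0.0729317 = 0.0189622
Marginal: 0.0772426 + 0.081682 + 0.020745 + 0.0189622 = 0.198632
P(Component III | 1 successes out of 6) ≈ 0.1044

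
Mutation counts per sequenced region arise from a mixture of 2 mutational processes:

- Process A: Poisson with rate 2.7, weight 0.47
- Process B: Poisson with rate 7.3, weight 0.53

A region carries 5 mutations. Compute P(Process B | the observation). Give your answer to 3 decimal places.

0.621

Posterior ∝ prior × likelihood, so P(k | x) ∝ P(Z=k) f_k(x); normalise over all components.
Poisson probabilities:
  f_A = 0.0803605
  f_B = 0.116703
Weight by the priors:
  P(Z=A)·f_A = 0.47 × 0.0803605 = 0.0377694
  P(Z=B)·f_B = 0.53 × 0.116703 = 0.0618528
Evidence: 0.0377694 + 0.0618528 = 0.0996222
So the posterior for Process B is 0.0618528 / 0.0996222 ≈ 0.621.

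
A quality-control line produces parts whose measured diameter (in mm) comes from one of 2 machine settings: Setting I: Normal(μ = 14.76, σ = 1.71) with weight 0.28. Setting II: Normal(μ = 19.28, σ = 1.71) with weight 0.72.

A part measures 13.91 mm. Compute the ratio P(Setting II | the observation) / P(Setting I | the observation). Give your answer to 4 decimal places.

Posterior odds = (w_i f_i(x)) / (w_j f_j(x)); the normalising sum cancels.
Component likelihoods at x = 13.91 mm:
  p_I = 0.206186
  p_II = 0.00168442
0.00121278 / 0.0577322 ≈ 0.0210

0.0210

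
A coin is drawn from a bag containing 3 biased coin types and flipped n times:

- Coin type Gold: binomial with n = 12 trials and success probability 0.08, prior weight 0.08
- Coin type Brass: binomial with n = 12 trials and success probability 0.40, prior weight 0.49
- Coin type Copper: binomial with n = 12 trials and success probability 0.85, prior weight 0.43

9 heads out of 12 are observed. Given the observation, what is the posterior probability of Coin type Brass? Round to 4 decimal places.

0.0762

Apply Bayes' rule: the posterior for each component is proportional to its prior times its likelihood at x.
Binomial probabilities:
  f_Gold = 2.2993e-08
  f_Brass = 0.0124571
  f_Copper = 0.171976
Unnormalised posteriors:
  π_Gold·f_Gold = 0.08 × 2.2993e-08 = 1.83944e-09
  π_Brass·f_Brass = 0.49 × 0.0124571 = 0.00610397
  π_Copper·f_Copper = 0.43 × 0.171976 = 0.0739495
Sum: 1.83944e-09 + 0.00610397 + 0.0739495 = 0.0800535
P(Coin type Brass | 9 heads out of 12) ≈ 0.0762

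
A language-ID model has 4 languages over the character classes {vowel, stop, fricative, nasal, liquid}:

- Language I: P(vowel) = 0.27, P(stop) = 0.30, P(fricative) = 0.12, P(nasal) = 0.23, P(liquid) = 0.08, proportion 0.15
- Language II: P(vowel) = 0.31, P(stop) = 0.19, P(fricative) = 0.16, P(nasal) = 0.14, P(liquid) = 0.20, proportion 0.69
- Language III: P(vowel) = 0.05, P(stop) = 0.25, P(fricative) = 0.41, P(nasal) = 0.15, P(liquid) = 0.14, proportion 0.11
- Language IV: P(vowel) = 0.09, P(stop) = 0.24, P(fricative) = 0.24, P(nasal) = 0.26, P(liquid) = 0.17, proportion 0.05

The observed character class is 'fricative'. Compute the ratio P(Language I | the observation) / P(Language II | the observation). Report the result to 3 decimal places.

0.163

Only the two components matter; the odds are (P(Z=i) f_i(x)) / (P(Z=j) f_j(x)).
Evaluate each component's likelihood at the observed value:
  f_I = P(fricative | comp) = 0.12
  f_II = P(fricative | comp) = 0.16
  f_III = P(fricative | comp) = 0.41
  f_IV = P(fricative | comp) = 0.24
Odds = (0.15/0.69) × (0.12/0.16) = 0.217391 × 0.75 ≈ 0.163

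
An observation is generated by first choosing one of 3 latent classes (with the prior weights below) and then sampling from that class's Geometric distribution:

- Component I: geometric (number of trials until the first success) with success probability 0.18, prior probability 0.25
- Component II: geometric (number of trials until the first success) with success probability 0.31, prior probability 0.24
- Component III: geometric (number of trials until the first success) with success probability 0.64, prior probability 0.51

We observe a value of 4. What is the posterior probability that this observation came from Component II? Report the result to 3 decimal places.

P(component k | x) = w_k·f_k(x) / marginal(x), where marginal(x) = Σ_j w_j·f_j(x).
Component likelihoods at x = 4:
  L_I = 0.0992462
  L_II = 0.101838
  L_III = 0.0298598
Weight by the priors:
  w_I·L_I = 0.25 × 0.0992462 = 0.0248116
  w_II·L_II = 0.24 × 0.101838 = 0.0244411
  w_III·L_III = 0.51 × 0.0298598 = 0.0152285
Denominator: 0.0248116 + 0.0244411 + 0.0152285 = 0.0644811
P(Component II | x) = 0.0244411 / 0.0644811 ≈ 0.379

0.379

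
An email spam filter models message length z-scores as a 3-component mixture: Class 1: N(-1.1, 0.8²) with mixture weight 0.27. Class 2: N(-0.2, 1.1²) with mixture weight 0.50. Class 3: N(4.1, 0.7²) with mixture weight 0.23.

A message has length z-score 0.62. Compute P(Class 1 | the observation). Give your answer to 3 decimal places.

0.089

By Bayes' theorem, P(k | x) = π_k f_k(x) / Σ_j π_j f_j(x).
Component likelihoods at x = 0.62:
  p_1 = (1/(0.8·√(2π)))·exp(−(0.62−-1.1)²/(2·0.8²)) = 0.498678·exp(-2.31125) = 0.0494376
  p_2 = (1/(1.1·√(2π)))·exp(−(0.62−-0.2)²/(2·1.1²)) = 0.362675·exp(-0.27785) = 0.274693
  p_3 = (1/(0.7·√(2π)))·exp(−(0.62−4.1)²/(2·0.7²)) = 0.569918·exp(-12.35755) = 2.44904e-06
Weight by the priors:
  π_1·p_1 = 0.27 × 0.0494376 = 0.0133481
  π_2·p_2 = 0.50 × 0.274693 = 0.137347
  π_3·p_3 = 0.23 × 2.44904e-06 = 5.63279e-07
Denominator: 0.0133481 + 0.137347 + 5.63279e-07 = 0.150695
P(Class 1 | 0.62) = 0.0133481 / 0.150695 ≈ 0.089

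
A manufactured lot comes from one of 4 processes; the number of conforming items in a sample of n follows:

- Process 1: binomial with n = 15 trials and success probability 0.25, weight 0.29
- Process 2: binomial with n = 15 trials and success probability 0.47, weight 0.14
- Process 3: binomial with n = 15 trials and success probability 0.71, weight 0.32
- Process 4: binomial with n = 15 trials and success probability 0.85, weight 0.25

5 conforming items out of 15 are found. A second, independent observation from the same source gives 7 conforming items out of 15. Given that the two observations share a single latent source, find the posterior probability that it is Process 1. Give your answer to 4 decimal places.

By Bayes' theorem, P(k | x) = w_k f_k(x) / Σ_j w_j f_j(x).
Since both observations come from the same component, the likelihood for component k is f_k(x₁)·f_k(x₂).
  L_1 = [0.165146] × [0.0393205] = 0.00649362
  L_2 = [0.120449] × [0.202974] = 0.024448
  L_3 = [0.00227943] × [0.029278] = 6.67372e-05
  L_4 = [7.68356e-06] × [0.000528702] = 4.06232e-09
Weight by the priors:
  w_1·L_1 = 0.29 × 0.00649362 = 0.00188315
  w_2·L_2 = 0.14 × 0.024448 = 0.00342272
  w_3·L_3 = 0.32 × 6.67372e-05 = 2.13559e-05
  w_4·L_4 = 0.25 × 4.06232e-09 = 1.01558e-09
Denominator: 0.00188315 + 0.00342272 + 2.13559e-05 + 1.01558e-09 = 0.00532723
P(Process 1 | data) = 0.00188315 / 0.00532723 ≈ 0.3535

0.3535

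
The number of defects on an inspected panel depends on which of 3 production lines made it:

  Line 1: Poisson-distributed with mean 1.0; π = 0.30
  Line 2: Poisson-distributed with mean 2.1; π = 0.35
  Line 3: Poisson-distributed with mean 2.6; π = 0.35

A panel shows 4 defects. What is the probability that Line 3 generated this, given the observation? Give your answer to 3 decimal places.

0.557

The responsibility of component k is P(Z=k) f_k(x) divided by Σ_j P(Z=j) f_j(x).
Poisson probabilities:
  f_1 = e^(−1.0)·1.0^4/4! = 0.0153283
  f_2 = e^(−2.1)·2.1^4/4! = 0.099231
  f_3 = e^(−2.6)·2.6^4/4! = 0.141422
Unnormalised posteriors:
  P(Z=1)·f_1 = 0.30 × 0.0153283 = 0.00459849
  P(Z=2)·f_2 = 0.35 × 0.099231 = 0.0347309
  P(Z=3)·f_3 = 0.35 × 0.141422 = 0.0494976
Evidence: 0.00459849 + 0.0347309 + 0.0494976 = 0.088827
Responsibility of Line 3: 0.0494976 / 0.088827 ≈ 0.557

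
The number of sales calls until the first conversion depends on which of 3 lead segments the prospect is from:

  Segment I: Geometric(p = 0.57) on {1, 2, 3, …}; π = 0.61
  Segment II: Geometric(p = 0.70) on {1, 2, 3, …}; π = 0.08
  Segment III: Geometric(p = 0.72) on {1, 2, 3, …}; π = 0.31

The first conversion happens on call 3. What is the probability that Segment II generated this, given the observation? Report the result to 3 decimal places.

By Bayes' theorem, P(k | x) = π_k f_k(x) / Σ_j π_j f_j(x).
Evaluate each component's likelihood at the observed value:
  p_I = 0.105393
  p_II = 0.063
  p_III = 0.056448
Weight by the priors:
  π_I·p_I = 0.61 × 0.105393 = 0.0642897
  π_II·p_II = 0.08 × 0.063 = 0.00504
  π_III·p_III = 0.31 × 0.056448 = 0.0174989
Normaliser: 0.0642897 + 0.00504 + 0.0174989 = 0.0868286
P(Segment II | data) = 0.00504 / 0.0868286 ≈ 0.058

0.058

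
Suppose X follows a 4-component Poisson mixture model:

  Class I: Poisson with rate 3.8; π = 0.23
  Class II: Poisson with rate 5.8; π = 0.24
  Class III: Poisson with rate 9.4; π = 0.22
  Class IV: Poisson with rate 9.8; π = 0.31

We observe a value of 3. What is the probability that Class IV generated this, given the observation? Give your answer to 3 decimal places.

0.036

The responsibility of component k is P(Z=k) f_k(x) divided by Σ_j P(Z=j) f_j(x).
Component likelihoods at x = 3:
  f_I = e^(−3.8)·3.8^3/3! = 0.204588
  f_II = e^(−5.8)·5.8^3/3! = 0.098452
  f_III = e^(−9.4)·9.4^3/3! = 0.0114515
  f_IV = e^(−9.8)·9.8^3/3! = 0.00869843
Prior × likelihood for each component:
  P(Z=I)·f_I = 0.23 × 0.204588 = 0.0470553
  P(Z=II)·f_II = 0.24 × 0.098452 = 0.0236285
  P(Z=III)·f_III = 0.22 × 0.0114515 = 0.00251934
  P(Z=IV)·f_IV = 0.31 × 0.00869843 = 0.00269651
Marginal: 0.0470553 + 0.0236285 + 0.00251934 + 0.00269651 = 0.0758996
P(Class IV | x) ≈ 0.036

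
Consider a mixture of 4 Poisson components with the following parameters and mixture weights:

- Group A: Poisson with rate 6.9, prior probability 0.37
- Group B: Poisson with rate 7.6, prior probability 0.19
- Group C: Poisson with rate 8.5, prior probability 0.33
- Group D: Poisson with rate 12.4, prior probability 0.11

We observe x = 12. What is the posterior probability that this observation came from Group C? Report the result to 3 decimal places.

P(component k | x) = π_k·f_k(x) / marginal(x), where marginal(x) = Σ_j π_j·f_j(x).
Evaluate each component's likelihood at the observed value:
  L_A = e^(−6.9)·6.9^12/12! = 0.0245031
  L_B = e^(−7.6)·7.6^12/12! = 0.0387961
  L_C = e^(−8.5)·8.5^12/12! = 0.0604209
  L_D = e^(−12.4)·12.4^12/12! = 0.113624
Multiply by the mixture weights:
  π_A·L_A = 0.37 × 0.0245031 = 0.00906613
  π_B·L_B = 0.19 × 0.0387961 = 0.00737126
  π_C·L_C = 0.33 × 0.0604209 = 0.0199389
  π_D·L_D = 0.11 × 0.113624 = 0.0124987
Evidence: 0.00906613 + 0.00737126 + 0.0199389 + 0.0124987 = 0.048875
So the posterior for Group C is 0.0199389 / 0.048875 ≈ 0.408.

0.408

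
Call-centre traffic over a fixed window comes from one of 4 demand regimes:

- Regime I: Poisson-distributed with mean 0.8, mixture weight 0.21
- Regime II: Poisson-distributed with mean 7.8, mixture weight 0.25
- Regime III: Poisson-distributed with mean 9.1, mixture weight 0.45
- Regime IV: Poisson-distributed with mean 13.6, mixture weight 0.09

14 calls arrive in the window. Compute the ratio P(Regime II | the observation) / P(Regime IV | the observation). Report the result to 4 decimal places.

0.3823

Only the two components matter; the odds are (π_i f_i(x)) / (π_j f_j(x)).
Component likelihoods at x = 14 calls:
  f_I = e^(−0.8)·0.8^14/14! = 2.26681e-13
  f_II = e^(−7.8)·7.8^14/14! = 0.0145017
  f_III = e^(−9.1)·9.1^14/14! = 0.0342051
  f_IV = e^(−13.6)·13.6^14/14! = 0.105374
0.00362543 / 0.00948362 ≈ 0.3823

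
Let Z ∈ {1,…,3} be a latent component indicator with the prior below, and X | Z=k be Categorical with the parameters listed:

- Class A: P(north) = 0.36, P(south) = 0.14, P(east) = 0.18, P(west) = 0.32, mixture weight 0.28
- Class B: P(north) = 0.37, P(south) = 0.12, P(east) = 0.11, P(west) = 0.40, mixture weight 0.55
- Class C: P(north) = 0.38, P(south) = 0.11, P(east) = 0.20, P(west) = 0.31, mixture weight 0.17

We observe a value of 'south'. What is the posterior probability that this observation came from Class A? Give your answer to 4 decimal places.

The responsibility of component k is w_k f_k(x) divided by Σ_j w_j f_j(x).
Component likelihoods at x = 'south':
  f_A = P(south | comp) = 0.14
  f_B = P(south | comp) = 0.12
  f_C = P(south | comp) = 0.11
Prior × likelihood for each component:
  w_A·f_A = 0.28 × 0.14 = 0.0392
  w_B·f_B = 0.55 × 0.12 = 0.066
  w_C·f_C = 0.17 × 0.11 = 0.0187
Sum: 0.0392 + 0.066 + 0.0187 = 0.1239
P(Class A | x) = 0.0392 / 0.1239 ≈ 0.3164

0.3164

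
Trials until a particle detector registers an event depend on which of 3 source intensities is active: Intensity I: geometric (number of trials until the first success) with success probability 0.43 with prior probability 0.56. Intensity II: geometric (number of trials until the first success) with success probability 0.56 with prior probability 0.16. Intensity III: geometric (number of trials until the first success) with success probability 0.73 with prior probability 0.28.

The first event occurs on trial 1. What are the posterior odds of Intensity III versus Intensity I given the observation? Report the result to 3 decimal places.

Posterior odds = (w_i f_i(x)) / (w_j f_j(x)); the normalising sum cancels.
Geometric probabilities:
  L_I = 0.43
  L_II = 0.56
  L_III = 0.73
Posterior odds = (w_III·L_III) / (w_I·L_I) = (0.28·0.73) / (0.56·0.43) = 0.2044 / 0.2408 ≈ 0.849

0.849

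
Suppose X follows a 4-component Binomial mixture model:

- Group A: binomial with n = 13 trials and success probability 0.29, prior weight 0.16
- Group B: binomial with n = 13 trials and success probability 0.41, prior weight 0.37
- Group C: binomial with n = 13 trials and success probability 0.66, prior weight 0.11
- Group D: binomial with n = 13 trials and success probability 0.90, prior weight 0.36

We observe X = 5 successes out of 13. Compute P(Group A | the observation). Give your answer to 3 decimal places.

P(component k | x) = π_k·f_k(x) / marginal(x), where marginal(x) = Σ_j π_j·f_j(x).
Binomial probabilities:
  f_A = C(13,5)·0.29^5·0.71^8 = 1287·0.00205111·0.0645754 = 0.170465
  f_B = C(13,5)·0.41^5·0.59^8 = 1287·0.0115856·0.014683 = 0.218934
  f_C = C(13,5)·0.66^5·0.34^8 = 1287·0.125233·0.000178579 = 0.0287826
  f_D = C(13,5)·0.90^5·0.10^8 = 1287·0.59049·1e-08 = 7.59961e-06
Prior × likelihood for each component:
  π_A·f_A = 0.16 × 0.170465 = 0.0272744
  π_B·f_B = 0.37 × 0.218934 = 0.0810057
  π_C·f_C = 0.11 × 0.0287826 = 0.00316608
  π_D·f_D = 0.36 × 7.59961e-06 = 2.73586e-06
Normaliser: 0.0272744 + 0.0810057 + 0.00316608 + 2.73586e-06 = 0.111449
Responsibility of Group A: 0.0272744 / 0.111449 ≈ 0.245

0.245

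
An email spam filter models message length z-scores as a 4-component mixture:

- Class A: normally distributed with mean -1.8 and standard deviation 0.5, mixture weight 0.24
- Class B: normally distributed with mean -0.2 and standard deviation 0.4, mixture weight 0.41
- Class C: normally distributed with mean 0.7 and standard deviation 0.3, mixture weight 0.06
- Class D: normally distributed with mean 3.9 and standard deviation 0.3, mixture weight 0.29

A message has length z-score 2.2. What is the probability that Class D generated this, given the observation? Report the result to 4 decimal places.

0.1191

The responsibility of component k is w_k f_k(x) divided by Σ_j w_j f_j(x).
Component likelihoods at x = 2.2:
  p_A = 1.01045e-14
  p_B = 1.51897e-08
  p_C = 4.95573e-06
  p_D = 1.41563e-07
Weight by the priors:
  w_A·p_A = 0.24 × 1.01045e-14 = 2.42509e-15
  w_B·p_B = 0.41 × 1.51897e-08 = 6.22778e-09
  w_C·p_C = 0.06 × 4.95573e-06 = 2.97344e-07
  w_D·p_D = 0.29 × 1.41563e-07 = 4.10533e-08
Denominator: 2.42509e-15 + 6.22778e-09 + 2.97344e-07 + 4.10533e-08 = 3.44625e-07
P(Class D | the observation) ≈ 0.1191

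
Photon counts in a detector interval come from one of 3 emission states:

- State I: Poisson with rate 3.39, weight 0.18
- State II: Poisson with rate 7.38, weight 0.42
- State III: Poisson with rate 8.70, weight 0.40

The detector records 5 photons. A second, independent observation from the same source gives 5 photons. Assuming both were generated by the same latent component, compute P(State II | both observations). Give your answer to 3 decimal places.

0.533

Posterior ∝ prior × likelihood, so P(k | x) ∝ π_k f_k(x); normalise over all components.
Since both observations come from the same component, the likelihood for component k is f_k(x₁)·f_k(x₂).
  f_I = [e^(−3.39)·3.39^5/5! = 0.125765] × [0.125765] = 0.0158168
  f_II = [e^(−7.38)·7.38^5/5! = 0.113765] × [0.113765] = 0.0129424
  f_III = [e^(−8.70)·8.70^5/5! = 0.0691915] × [0.0691915] = 0.00478747
Multiply by the mixture weights:
  π_I·f_I = 0.18 × 0.0158168 = 0.00284702
  π_II·f_II = 0.42 × 0.0129424 = 0.0054358
  π_III·f_III = 0.40 × 0.00478747 = 0.00191499
Normaliser: 0.00284702 + 0.0054358 + 0.00191499 = 0.0101978
Responsibility of State II: 0.0054358 / 0.0101978 ≈ 0.533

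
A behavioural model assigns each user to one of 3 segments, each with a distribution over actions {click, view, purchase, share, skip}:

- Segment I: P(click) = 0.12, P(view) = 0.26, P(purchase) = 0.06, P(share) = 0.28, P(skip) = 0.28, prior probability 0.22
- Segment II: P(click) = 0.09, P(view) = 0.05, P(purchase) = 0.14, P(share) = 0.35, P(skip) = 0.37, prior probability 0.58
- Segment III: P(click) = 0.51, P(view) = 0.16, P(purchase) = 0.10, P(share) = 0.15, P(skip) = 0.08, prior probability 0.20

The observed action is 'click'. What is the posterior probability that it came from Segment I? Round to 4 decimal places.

0.1462

The responsibility of component k is P(Z=k) f_k(x) divided by Σ_j P(Z=j) f_j(x).
Component likelihoods at x = 'click':
  L_I = 0.12
  L_II = 0.09
  L_III = 0.51
Weight by the priors:
  P(Z=I)·L_I = 0.22 × 0.12 = 0.0264
  P(Z=II)·L_II = 0.58 × 0.09 = 0.0522
  P(Z=III)·L_III = 0.20 × 0.51 = 0.102
Sum: 0.0264 + 0.0522 + 0.102 = 0.1806
P(Segment I | data) ≈ 0.1462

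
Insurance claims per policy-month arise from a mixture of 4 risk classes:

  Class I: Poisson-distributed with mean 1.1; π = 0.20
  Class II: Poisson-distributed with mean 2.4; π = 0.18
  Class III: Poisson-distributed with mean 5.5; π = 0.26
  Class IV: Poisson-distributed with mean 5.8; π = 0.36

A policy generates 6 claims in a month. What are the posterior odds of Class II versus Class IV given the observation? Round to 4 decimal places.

0.0752

Posterior odds = (π_i f_i(x)) / (π_j f_j(x)); the normalising sum cancels.
Poisson probabilities:
  L_I = e^(−1.1)·1.1^6/6! = 0.00081903
  L_II = e^(−2.4)·2.4^6/6! = 0.0240784
  L_III = e^(−5.5)·5.5^6/6! = 0.157117
  L_IV = e^(−5.8)·5.8^6/6! = 0.160076
0.00433412 / 0.0576275 ≈ 0.0752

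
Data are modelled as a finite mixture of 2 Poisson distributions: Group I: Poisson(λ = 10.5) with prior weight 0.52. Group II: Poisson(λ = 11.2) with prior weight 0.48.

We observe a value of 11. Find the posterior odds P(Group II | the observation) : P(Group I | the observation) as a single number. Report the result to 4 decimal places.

0.9323

The posterior odds equal the prior odds times the likelihood ratio: (w_i/w_j)·(f_i(x)/f_j(x)).
Poisson probabilities:
  p_I = e^(−10.5)·10.5^11/11! = 0.117987
  p_II = e^(−11.2)·11.2^11/11! = 0.119164
0.0571986 / 0.0613533 ≈ 0.9323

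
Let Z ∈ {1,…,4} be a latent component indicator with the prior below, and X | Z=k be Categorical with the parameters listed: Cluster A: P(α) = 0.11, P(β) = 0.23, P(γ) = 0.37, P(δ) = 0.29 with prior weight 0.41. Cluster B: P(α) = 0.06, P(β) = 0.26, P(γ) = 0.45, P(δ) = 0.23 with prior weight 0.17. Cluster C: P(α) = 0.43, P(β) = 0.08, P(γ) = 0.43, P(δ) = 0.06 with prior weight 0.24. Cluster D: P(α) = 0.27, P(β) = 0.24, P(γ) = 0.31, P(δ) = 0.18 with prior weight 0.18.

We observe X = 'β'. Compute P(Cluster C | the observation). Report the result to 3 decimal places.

0.096

P(component k | x) = P(Z=k)·f_k(x) / marginal(x), where marginal(x) = Σ_j P(Z=j)·f_j(x).
Component likelihoods at x = 'β':
  p_A = P(β | comp) = 0.23
  p_B = P(β | comp) = 0.26
  p_C = P(β | comp) = 0.08
  p_D = P(β | comp) = 0.24
Unnormalised posteriors:
  P(Z=A)·p_A = 0.41 × 0.23 = 0.0943
  P(Z=B)·p_B = 0.17 × 0.26 = 0.0442
  P(Z=C)·p_C = 0.24 × 0.08 = 0.0192
  P(Z=D)·p_D = 0.18 × 0.24 = 0.0432
Marginal: 0.0943 + 0.0442 + 0.0192 + 0.0432 = 0.2009
Responsibility of Cluster C: 0.0192 / 0.2009 ≈ 0.096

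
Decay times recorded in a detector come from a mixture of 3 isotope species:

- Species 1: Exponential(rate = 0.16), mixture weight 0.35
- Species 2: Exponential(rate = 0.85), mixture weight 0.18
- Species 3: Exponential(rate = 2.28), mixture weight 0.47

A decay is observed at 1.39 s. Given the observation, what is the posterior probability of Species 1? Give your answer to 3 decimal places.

0.328

Apply Bayes' rule: the posterior for each component is proportional to its prior times its likelihood at x.
Exponential densities:
  f_1 = 0.128095
  f_2 = 0.260795
  f_3 = 0.0958448
Prior × likelihood for each component:
  P(Z=1)·f_1 = 0.35 × 0.128095 = 0.0448333
  P(Z=2)·f_2 = 0.18 × 0.260795 = 0.0469432
  P(Z=3)·f_3 = 0.47 × 0.0958448 = 0.0450471
Normaliser: 0.0448333 + 0.0469432 + 0.0450471 = 0.136824
P(Species 1 | the observation) ≈ 0.328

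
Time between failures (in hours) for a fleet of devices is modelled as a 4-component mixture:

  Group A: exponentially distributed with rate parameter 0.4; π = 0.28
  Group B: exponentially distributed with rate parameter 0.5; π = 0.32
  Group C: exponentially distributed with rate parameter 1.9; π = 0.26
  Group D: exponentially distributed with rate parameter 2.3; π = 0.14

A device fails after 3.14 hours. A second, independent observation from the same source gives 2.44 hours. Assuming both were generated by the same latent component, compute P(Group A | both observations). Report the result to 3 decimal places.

The responsibility of component k is π_k f_k(x) divided by Σ_j π_j f_j(x).
Since both observations come from the same component, the likelihood for component k is f_k(x₁)·f_k(x₂).
  L_A = [0.113916] × [0.150726] = 0.0171702
  L_B = [0.104023] × [0.147615] = 0.0153553
  L_C = [0.00487251] × [0.0184232] = 8.97671e-05
  L_D = [0.00167978] × [0.00840364] = 1.41163e-05
Weight by the priors:
  π_A·L_A = 0.28 × 0.0171702 = 0.00480765
  π_B·L_B = 0.32 × 0.0153553 = 0.0049137
  π_C·L_C = 0.26 × 8.97671e-05 = 2.33394e-05
  π_D·L_D = 0.14 × 1.41163e-05 = 1.97628e-06
Evidence: 0.00480765 + 0.0049137 + 2.33394e-05 + 1.97628e-06 = 0.00974666
So the posterior for Group A is 0.00480765 / 0.00974666 ≈ 0.493.

0.493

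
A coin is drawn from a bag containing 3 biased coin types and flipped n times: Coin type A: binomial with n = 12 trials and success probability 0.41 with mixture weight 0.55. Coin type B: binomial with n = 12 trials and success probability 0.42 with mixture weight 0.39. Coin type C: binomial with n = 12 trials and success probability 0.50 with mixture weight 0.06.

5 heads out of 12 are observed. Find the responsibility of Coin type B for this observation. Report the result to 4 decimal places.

0.3938

P(component k | x) = π_k·f_k(x) / marginal(x), where marginal(x) = Σ_j π_j·f_j(x).
Component likelihoods at x = 5 heads out of 12:
  p_A = C(12,5)·0.41^5·0.59^7 = 792·0.0115856·0.0248865 = 0.228354
  p_B = C(12,5)·0.42^5·0.58^7 = 792·0.0130691·0.0220798 = 0.228543
  p_C = C(12,5)·0.50^5·0.50^7 = 792·0.03125·0.0078125 = 0.193359
Unnormalised posteriors:
  π_A·p_A = 0.55 × 0.228354 = 0.125595
  π_B·p_B = 0.39 × 0.228543 = 0.0891317
  π_C·p_C = 0.06 × 0.193359 = 0.0116016
Sum: 0.125595 + 0.0891317 + 0.0116016 = 0.226328
P(Coin type B | 5 heads out of 12) ≈ 0.3938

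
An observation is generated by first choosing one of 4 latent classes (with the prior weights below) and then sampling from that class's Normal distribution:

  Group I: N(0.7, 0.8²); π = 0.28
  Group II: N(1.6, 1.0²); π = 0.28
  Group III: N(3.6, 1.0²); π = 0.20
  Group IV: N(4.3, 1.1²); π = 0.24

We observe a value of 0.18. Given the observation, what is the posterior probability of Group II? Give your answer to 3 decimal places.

Posterior ∝ prior × likelihood, so P(k | x) ∝ w_k f_k(x); normalise over all components.
Evaluate each component's likelihood at the observed value:
  L_I = 0.403715
  L_II = 0.145564
  L_III = 0.00115098
  L_IV = 0.000326049
Unnormalised posteriors:
  w_I·L_I = 0.28 × 0.403715 = 0.11304
  w_II·L_II = 0.28 × 0.145564 = 0.040758
  w_III·L_III = 0.20 × 0.00115098 = 0.000230197
  w_IV·L_IV = 0.24 × 0.000326049 = 7.82517e-05
Normaliser: 0.11304 + 0.040758 + 0.000230197 + 7.82517e-05 = 0.154107
P(Group II | the observation) = 0.040758 / 0.154107 ≈ 0.264

0.264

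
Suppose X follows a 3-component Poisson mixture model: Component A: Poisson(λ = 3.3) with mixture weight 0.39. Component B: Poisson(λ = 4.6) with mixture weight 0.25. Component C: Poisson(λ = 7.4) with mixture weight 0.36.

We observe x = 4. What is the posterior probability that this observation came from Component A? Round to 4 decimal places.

Posterior ∝ prior × likelihood, so P(k | x) ∝ w_k f_k(x); normalise over all components.
Poisson probabilities:
  f_A = e^(−3.3)·3.3^4/4! = 0.182252
  f_B = e^(−4.6)·4.6^4/4! = 0.187528
  f_C = e^(−7.4)·7.4^4/4! = 0.0763724
Weight by the priors:
  w_A·f_A = 0.39 × 0.182252 = 0.0710783
  w_B·f_B = 0.25 × 0.187528 = 0.0468819
  w_C·f_C = 0.36 × 0.0763724 = 0.0274941
Normaliser: 0.0710783 + 0.0468819 + 0.0274941 = 0.145454
P(Component A | data) ≈ 0.4887

0.4887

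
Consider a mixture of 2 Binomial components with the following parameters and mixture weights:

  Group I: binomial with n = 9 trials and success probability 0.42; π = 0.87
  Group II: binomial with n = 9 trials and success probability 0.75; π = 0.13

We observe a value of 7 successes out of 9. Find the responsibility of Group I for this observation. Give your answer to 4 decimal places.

0.3835

Apply Bayes' rule: the posterior for each component is proportional to its prior times its likelihood at x.
Component likelihoods at x = 7 successes out of 9:
  L_I = C(9,7)·0.42^7·0.58^2 = 36·0.00230539·0.3364 = 0.0279192
  L_II = C(9,7)·0.75^7·0.25^2 = 36·0.133484·0.0625 = 0.300339
Prior × likelihood for each component:
  π_I·L_I = 0.87 × 0.0279192 = 0.0242897
  π_II·L_II = 0.13 × 0.300339 = 0.039044
Marginal: 0.0242897 + 0.039044 = 0.0633338
P(Group I | data) = 0.0242897 / 0.0633338 ≈ 0.3835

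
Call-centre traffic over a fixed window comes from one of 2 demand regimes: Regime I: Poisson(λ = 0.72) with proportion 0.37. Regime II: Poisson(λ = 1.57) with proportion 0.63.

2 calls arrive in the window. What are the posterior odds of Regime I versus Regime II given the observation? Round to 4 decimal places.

0.2890

Posterior odds = (P(Z=i) f_i(x)) / (P(Z=j) f_j(x)); the normalising sum cancels.
Evaluate each component's likelihood at the observed value:
  p_I = e^(−0.72)·0.72^2/2! = 0.126166
  p_II = e^(−1.57)·1.57^2/2! = 0.256405
Posterior odds = (P(Z=I)·p_I) / (P(Z=II)·p_II) = (0.37·0.126166) / (0.63·0.256405) = 0.0466815 / 0.161535 ≈ 0.2890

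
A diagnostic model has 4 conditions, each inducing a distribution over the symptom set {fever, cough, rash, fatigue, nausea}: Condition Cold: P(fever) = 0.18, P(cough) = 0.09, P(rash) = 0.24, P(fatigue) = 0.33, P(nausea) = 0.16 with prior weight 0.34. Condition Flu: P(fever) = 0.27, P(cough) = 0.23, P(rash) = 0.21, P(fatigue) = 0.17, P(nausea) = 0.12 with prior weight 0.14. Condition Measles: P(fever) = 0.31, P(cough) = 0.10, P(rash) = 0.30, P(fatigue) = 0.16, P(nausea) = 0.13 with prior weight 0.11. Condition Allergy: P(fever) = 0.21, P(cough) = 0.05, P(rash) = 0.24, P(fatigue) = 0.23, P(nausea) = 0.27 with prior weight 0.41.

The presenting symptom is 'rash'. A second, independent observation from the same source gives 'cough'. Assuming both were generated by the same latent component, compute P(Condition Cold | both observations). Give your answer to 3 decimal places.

0.329

By Bayes' theorem, P(k | x) = P(Z=k) f_k(x) / Σ_j P(Z=j) f_j(x).
Since both observations come from the same component, the likelihood for component k is f_k(x₁)·f_k(x₂).
  f_Cold = [0.24] × [0.09] = 0.0216
  f_Flu = [0.21] × [0.23] = 0.0483
  f_Measles = [0.3] × [0.1] = 0.03
  f_Allergy = [0.24] × [0.05] = 0.012
Multiply by the mixture weights:
  P(Z=Cold)·f_Cold = 0.34 × 0.0216 = 0.007344
  P(Z=Flu)·f_Flu = 0.14 × 0.0483 = 0.006762
  P(Z=Measles)·f_Measles = 0.11 × 0.03 = 0.0033
  P(Z=Allergy)·f_Allergy = 0.41 × 0.012 = 0.00492
Marginal: 0.007344 + 0.006762 + 0.0033 + 0.00492 = 0.022326
Responsibility of Condition Cold: 0.007344 / 0.022326 ≈ 0.329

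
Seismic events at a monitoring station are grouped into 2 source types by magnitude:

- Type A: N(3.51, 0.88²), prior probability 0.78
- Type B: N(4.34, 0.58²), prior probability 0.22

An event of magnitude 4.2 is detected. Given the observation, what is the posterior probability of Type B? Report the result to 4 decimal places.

Apply Bayes' rule: the posterior for each component is proportional to its prior times its likelihood at x.
Normal densities:
  p_A = 0.333369
  p_B = 0.668083
Unnormalised posteriors:
  w_A·p_A = 0.78 × 0.333369 = 0.260028
  w_B·p_B = 0.22 × 0.668083 = 0.146978
Sum: 0.260028 + 0.146978 = 0.407006
So the posterior for Type B is 0.146978 / 0.407006 ≈ 0.3611.

0.3611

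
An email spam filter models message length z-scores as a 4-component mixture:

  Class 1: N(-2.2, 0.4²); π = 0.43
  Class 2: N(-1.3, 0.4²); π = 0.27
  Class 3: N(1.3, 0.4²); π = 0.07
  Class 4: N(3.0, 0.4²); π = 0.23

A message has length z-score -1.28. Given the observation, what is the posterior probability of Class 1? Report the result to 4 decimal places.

0.1017

Posterior ∝ prior × likelihood, so P(k | x) ∝ π_k f_k(x); normalise over all components.
Normal densities:
  p_1 = (1/(0.4·√(2π)))·exp(−(-1.28−-2.2)²/(2·0.4²)) = 0.997356·exp(-2.64500) = 0.0708176
  p_2 = (1/(0.4·√(2π)))·exp(−(-1.28−-1.3)²/(2·0.4²)) = 0.997356·exp(-0.00125) = 0.99611
  p_3 = (1/(0.4·√(2π)))·exp(−(-1.28−1.3)²/(2·0.4²)) = 0.997356·exp(-20.80125) = 9.22533e-10
  p_4 = (1/(0.4·√(2π)))·exp(−(-1.28−3.0)²/(2·0.4²)) = 0.997356·exp(-57.24500) = 1.37297e-25
Weight by the priors:
  π_1·p_1 = 0.43 × 0.0708176 = 0.0304516
  π_2·p_2 = 0.27 × 0.99611 = 0.26895
  π_3·p_3 = 0.07 × 9.22533e-10 = 6.45773e-11
  π_4·p_4 = 0.23 × 1.37297e-25 = 3.15784e-26
Evidence: 0.0304516 + 0.26895 + 6.45773e-11 + 3.15784e-26 = 0.299401
Responsibility of Class 1: 0.0304516 / 0.299401 ≈ 0.1017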